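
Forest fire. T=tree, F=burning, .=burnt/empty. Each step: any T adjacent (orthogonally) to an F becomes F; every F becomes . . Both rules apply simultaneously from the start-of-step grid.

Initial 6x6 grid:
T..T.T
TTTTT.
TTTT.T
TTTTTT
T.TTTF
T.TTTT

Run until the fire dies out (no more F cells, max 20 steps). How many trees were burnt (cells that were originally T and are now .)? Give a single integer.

Step 1: +3 fires, +1 burnt (F count now 3)
Step 2: +4 fires, +3 burnt (F count now 4)
Step 3: +3 fires, +4 burnt (F count now 3)
Step 4: +3 fires, +3 burnt (F count now 3)
Step 5: +3 fires, +3 burnt (F count now 3)
Step 6: +5 fires, +3 burnt (F count now 5)
Step 7: +3 fires, +5 burnt (F count now 3)
Step 8: +2 fires, +3 burnt (F count now 2)
Step 9: +1 fires, +2 burnt (F count now 1)
Step 10: +0 fires, +1 burnt (F count now 0)
Fire out after step 10
Initially T: 28, now '.': 35
Total burnt (originally-T cells now '.'): 27

Answer: 27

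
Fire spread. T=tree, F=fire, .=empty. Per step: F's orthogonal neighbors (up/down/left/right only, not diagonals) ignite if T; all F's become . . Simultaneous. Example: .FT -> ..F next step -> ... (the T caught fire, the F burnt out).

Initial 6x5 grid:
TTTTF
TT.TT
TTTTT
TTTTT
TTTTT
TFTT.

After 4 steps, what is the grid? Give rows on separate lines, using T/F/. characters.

Step 1: 5 trees catch fire, 2 burn out
  TTTF.
  TT.TF
  TTTTT
  TTTTT
  TFTTT
  F.FT.
Step 2: 7 trees catch fire, 5 burn out
  TTF..
  TT.F.
  TTTTF
  TFTTT
  F.FTT
  ...F.
Step 3: 7 trees catch fire, 7 burn out
  TF...
  TT...
  TFTF.
  F.FTF
  ...FT
  .....
Step 4: 6 trees catch fire, 7 burn out
  F....
  TF...
  F.F..
  ...F.
  ....F
  .....

F....
TF...
F.F..
...F.
....F
.....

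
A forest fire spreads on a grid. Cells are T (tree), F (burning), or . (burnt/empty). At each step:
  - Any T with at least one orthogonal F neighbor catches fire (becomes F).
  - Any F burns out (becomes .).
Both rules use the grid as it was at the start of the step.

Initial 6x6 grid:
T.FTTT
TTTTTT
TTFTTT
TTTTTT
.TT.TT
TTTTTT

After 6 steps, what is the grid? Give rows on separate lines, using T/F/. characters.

Step 1: 5 trees catch fire, 2 burn out
  T..FTT
  TTFTTT
  TF.FTT
  TTFTTT
  .TT.TT
  TTTTTT
Step 2: 8 trees catch fire, 5 burn out
  T...FT
  TF.FTT
  F...FT
  TF.FTT
  .TF.TT
  TTTTTT
Step 3: 8 trees catch fire, 8 burn out
  T....F
  F...FT
  .....F
  F...FT
  .F..TT
  TTFTTT
Step 4: 6 trees catch fire, 8 burn out
  F.....
  .....F
  ......
  .....F
  ....FT
  TF.FTT
Step 5: 3 trees catch fire, 6 burn out
  ......
  ......
  ......
  ......
  .....F
  F...FT
Step 6: 1 trees catch fire, 3 burn out
  ......
  ......
  ......
  ......
  ......
  .....F

......
......
......
......
......
.....F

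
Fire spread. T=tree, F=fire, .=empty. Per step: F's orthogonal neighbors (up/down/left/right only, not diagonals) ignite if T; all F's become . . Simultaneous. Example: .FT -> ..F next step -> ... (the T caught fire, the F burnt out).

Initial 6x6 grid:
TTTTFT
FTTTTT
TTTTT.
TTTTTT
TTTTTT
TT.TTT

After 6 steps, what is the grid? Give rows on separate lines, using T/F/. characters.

Step 1: 6 trees catch fire, 2 burn out
  FTTF.F
  .FTTFT
  FTTTT.
  TTTTTT
  TTTTTT
  TT.TTT
Step 2: 8 trees catch fire, 6 burn out
  .FF...
  ..FF.F
  .FTTF.
  FTTTTT
  TTTTTT
  TT.TTT
Step 3: 5 trees catch fire, 8 burn out
  ......
  ......
  ..FF..
  .FTTFT
  FTTTTT
  TT.TTT
Step 4: 6 trees catch fire, 5 burn out
  ......
  ......
  ......
  ..FF.F
  .FTTFT
  FT.TTT
Step 5: 5 trees catch fire, 6 burn out
  ......
  ......
  ......
  ......
  ..FF.F
  .F.TFT
Step 6: 2 trees catch fire, 5 burn out
  ......
  ......
  ......
  ......
  ......
  ...F.F

......
......
......
......
......
...F.F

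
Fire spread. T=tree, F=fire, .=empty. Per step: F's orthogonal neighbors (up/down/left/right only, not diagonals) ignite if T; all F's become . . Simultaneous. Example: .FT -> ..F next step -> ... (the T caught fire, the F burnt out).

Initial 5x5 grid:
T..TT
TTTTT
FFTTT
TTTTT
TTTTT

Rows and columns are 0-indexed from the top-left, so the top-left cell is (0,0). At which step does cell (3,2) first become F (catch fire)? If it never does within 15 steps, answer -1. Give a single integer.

Step 1: cell (3,2)='T' (+5 fires, +2 burnt)
Step 2: cell (3,2)='F' (+6 fires, +5 burnt)
  -> target ignites at step 2
Step 3: cell (3,2)='.' (+4 fires, +6 burnt)
Step 4: cell (3,2)='.' (+4 fires, +4 burnt)
Step 5: cell (3,2)='.' (+2 fires, +4 burnt)
Step 6: cell (3,2)='.' (+0 fires, +2 burnt)
  fire out at step 6

2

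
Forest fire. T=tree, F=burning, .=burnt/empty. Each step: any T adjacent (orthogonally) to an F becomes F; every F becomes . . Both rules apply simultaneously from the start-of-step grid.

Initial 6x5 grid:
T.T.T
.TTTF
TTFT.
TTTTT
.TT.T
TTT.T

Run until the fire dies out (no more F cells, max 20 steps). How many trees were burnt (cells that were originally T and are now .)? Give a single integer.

Answer: 20

Derivation:
Step 1: +6 fires, +2 burnt (F count now 6)
Step 2: +6 fires, +6 burnt (F count now 6)
Step 3: +4 fires, +6 burnt (F count now 4)
Step 4: +2 fires, +4 burnt (F count now 2)
Step 5: +2 fires, +2 burnt (F count now 2)
Step 6: +0 fires, +2 burnt (F count now 0)
Fire out after step 6
Initially T: 21, now '.': 29
Total burnt (originally-T cells now '.'): 20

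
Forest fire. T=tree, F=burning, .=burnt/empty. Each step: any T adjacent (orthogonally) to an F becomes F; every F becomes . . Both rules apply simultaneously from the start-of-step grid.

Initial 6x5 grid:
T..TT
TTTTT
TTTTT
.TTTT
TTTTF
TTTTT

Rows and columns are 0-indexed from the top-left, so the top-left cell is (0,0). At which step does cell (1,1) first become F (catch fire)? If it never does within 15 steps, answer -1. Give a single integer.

Step 1: cell (1,1)='T' (+3 fires, +1 burnt)
Step 2: cell (1,1)='T' (+4 fires, +3 burnt)
Step 3: cell (1,1)='T' (+5 fires, +4 burnt)
Step 4: cell (1,1)='T' (+6 fires, +5 burnt)
Step 5: cell (1,1)='T' (+4 fires, +6 burnt)
Step 6: cell (1,1)='F' (+2 fires, +4 burnt)
  -> target ignites at step 6
Step 7: cell (1,1)='.' (+1 fires, +2 burnt)
Step 8: cell (1,1)='.' (+1 fires, +1 burnt)
Step 9: cell (1,1)='.' (+0 fires, +1 burnt)
  fire out at step 9

6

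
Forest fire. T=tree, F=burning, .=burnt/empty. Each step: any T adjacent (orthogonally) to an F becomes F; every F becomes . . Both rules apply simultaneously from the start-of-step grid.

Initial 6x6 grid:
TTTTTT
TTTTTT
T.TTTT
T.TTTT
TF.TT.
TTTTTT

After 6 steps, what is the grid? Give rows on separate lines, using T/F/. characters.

Step 1: 2 trees catch fire, 1 burn out
  TTTTTT
  TTTTTT
  T.TTTT
  T.TTTT
  F..TT.
  TFTTTT
Step 2: 3 trees catch fire, 2 burn out
  TTTTTT
  TTTTTT
  T.TTTT
  F.TTTT
  ...TT.
  F.FTTT
Step 3: 2 trees catch fire, 3 burn out
  TTTTTT
  TTTTTT
  F.TTTT
  ..TTTT
  ...TT.
  ...FTT
Step 4: 3 trees catch fire, 2 burn out
  TTTTTT
  FTTTTT
  ..TTTT
  ..TTTT
  ...FT.
  ....FT
Step 5: 5 trees catch fire, 3 burn out
  FTTTTT
  .FTTTT
  ..TTTT
  ..TFTT
  ....F.
  .....F
Step 6: 5 trees catch fire, 5 burn out
  .FTTTT
  ..FTTT
  ..TFTT
  ..F.FT
  ......
  ......

.FTTTT
..FTTT
..TFTT
..F.FT
......
......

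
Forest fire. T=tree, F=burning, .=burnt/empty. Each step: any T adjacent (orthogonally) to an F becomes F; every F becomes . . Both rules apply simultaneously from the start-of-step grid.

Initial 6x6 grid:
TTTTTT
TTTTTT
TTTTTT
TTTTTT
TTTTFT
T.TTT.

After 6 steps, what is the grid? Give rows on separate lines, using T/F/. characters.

Step 1: 4 trees catch fire, 1 burn out
  TTTTTT
  TTTTTT
  TTTTTT
  TTTTFT
  TTTF.F
  T.TTF.
Step 2: 5 trees catch fire, 4 burn out
  TTTTTT
  TTTTTT
  TTTTFT
  TTTF.F
  TTF...
  T.TF..
Step 3: 6 trees catch fire, 5 burn out
  TTTTTT
  TTTTFT
  TTTF.F
  TTF...
  TF....
  T.F...
Step 4: 6 trees catch fire, 6 burn out
  TTTTFT
  TTTF.F
  TTF...
  TF....
  F.....
  T.....
Step 5: 6 trees catch fire, 6 burn out
  TTTF.F
  TTF...
  TF....
  F.....
  ......
  F.....
Step 6: 3 trees catch fire, 6 burn out
  TTF...
  TF....
  F.....
  ......
  ......
  ......

TTF...
TF....
F.....
......
......
......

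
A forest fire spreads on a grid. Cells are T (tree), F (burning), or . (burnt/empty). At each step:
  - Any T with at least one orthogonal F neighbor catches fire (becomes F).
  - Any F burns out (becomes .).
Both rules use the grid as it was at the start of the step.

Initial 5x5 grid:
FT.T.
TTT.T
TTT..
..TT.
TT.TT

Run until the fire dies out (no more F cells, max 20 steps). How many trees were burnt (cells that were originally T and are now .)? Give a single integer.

Step 1: +2 fires, +1 burnt (F count now 2)
Step 2: +2 fires, +2 burnt (F count now 2)
Step 3: +2 fires, +2 burnt (F count now 2)
Step 4: +1 fires, +2 burnt (F count now 1)
Step 5: +1 fires, +1 burnt (F count now 1)
Step 6: +1 fires, +1 burnt (F count now 1)
Step 7: +1 fires, +1 burnt (F count now 1)
Step 8: +1 fires, +1 burnt (F count now 1)
Step 9: +0 fires, +1 burnt (F count now 0)
Fire out after step 9
Initially T: 15, now '.': 21
Total burnt (originally-T cells now '.'): 11

Answer: 11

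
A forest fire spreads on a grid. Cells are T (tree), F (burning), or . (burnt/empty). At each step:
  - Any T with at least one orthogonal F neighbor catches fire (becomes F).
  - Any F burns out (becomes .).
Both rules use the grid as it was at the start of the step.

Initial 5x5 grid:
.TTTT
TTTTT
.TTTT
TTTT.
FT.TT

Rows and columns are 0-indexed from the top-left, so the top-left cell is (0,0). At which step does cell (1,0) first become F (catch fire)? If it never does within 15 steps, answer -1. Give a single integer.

Step 1: cell (1,0)='T' (+2 fires, +1 burnt)
Step 2: cell (1,0)='T' (+1 fires, +2 burnt)
Step 3: cell (1,0)='T' (+2 fires, +1 burnt)
Step 4: cell (1,0)='T' (+3 fires, +2 burnt)
Step 5: cell (1,0)='F' (+5 fires, +3 burnt)
  -> target ignites at step 5
Step 6: cell (1,0)='.' (+4 fires, +5 burnt)
Step 7: cell (1,0)='.' (+2 fires, +4 burnt)
Step 8: cell (1,0)='.' (+1 fires, +2 burnt)
Step 9: cell (1,0)='.' (+0 fires, +1 burnt)
  fire out at step 9

5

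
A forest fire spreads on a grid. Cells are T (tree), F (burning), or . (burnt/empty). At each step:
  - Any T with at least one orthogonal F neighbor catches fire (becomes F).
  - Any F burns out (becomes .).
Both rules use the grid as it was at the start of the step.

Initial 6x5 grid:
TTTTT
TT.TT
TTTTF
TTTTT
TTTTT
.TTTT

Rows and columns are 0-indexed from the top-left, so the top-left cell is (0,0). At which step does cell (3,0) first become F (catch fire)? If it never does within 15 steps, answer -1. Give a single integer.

Step 1: cell (3,0)='T' (+3 fires, +1 burnt)
Step 2: cell (3,0)='T' (+5 fires, +3 burnt)
Step 3: cell (3,0)='T' (+5 fires, +5 burnt)
Step 4: cell (3,0)='T' (+6 fires, +5 burnt)
Step 5: cell (3,0)='F' (+5 fires, +6 burnt)
  -> target ignites at step 5
Step 6: cell (3,0)='.' (+3 fires, +5 burnt)
Step 7: cell (3,0)='.' (+0 fires, +3 burnt)
  fire out at step 7

5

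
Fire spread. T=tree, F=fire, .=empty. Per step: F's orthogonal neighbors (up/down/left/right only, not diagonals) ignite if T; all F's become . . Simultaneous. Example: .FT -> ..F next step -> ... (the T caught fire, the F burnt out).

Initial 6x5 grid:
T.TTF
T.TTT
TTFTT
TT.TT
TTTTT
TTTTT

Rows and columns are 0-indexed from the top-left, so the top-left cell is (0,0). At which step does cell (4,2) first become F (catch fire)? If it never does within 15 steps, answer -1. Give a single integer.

Step 1: cell (4,2)='T' (+5 fires, +2 burnt)
Step 2: cell (4,2)='T' (+6 fires, +5 burnt)
Step 3: cell (4,2)='T' (+5 fires, +6 burnt)
Step 4: cell (4,2)='F' (+6 fires, +5 burnt)
  -> target ignites at step 4
Step 5: cell (4,2)='.' (+3 fires, +6 burnt)
Step 6: cell (4,2)='.' (+0 fires, +3 burnt)
  fire out at step 6

4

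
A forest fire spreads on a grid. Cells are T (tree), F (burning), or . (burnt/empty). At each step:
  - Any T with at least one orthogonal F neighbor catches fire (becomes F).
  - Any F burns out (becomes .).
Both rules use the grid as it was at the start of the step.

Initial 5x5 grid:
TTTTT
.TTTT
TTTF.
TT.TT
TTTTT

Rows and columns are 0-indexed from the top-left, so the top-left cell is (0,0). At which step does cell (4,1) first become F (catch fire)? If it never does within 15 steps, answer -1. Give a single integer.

Step 1: cell (4,1)='T' (+3 fires, +1 burnt)
Step 2: cell (4,1)='T' (+6 fires, +3 burnt)
Step 3: cell (4,1)='T' (+7 fires, +6 burnt)
Step 4: cell (4,1)='F' (+3 fires, +7 burnt)
  -> target ignites at step 4
Step 5: cell (4,1)='.' (+2 fires, +3 burnt)
Step 6: cell (4,1)='.' (+0 fires, +2 burnt)
  fire out at step 6

4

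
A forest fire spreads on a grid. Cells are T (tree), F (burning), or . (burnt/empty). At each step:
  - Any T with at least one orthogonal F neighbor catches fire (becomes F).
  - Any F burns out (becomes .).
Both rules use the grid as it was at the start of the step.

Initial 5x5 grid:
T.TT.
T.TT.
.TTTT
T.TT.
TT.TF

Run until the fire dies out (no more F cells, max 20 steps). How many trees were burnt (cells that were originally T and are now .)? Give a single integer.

Step 1: +1 fires, +1 burnt (F count now 1)
Step 2: +1 fires, +1 burnt (F count now 1)
Step 3: +2 fires, +1 burnt (F count now 2)
Step 4: +3 fires, +2 burnt (F count now 3)
Step 5: +3 fires, +3 burnt (F count now 3)
Step 6: +1 fires, +3 burnt (F count now 1)
Step 7: +0 fires, +1 burnt (F count now 0)
Fire out after step 7
Initially T: 16, now '.': 20
Total burnt (originally-T cells now '.'): 11

Answer: 11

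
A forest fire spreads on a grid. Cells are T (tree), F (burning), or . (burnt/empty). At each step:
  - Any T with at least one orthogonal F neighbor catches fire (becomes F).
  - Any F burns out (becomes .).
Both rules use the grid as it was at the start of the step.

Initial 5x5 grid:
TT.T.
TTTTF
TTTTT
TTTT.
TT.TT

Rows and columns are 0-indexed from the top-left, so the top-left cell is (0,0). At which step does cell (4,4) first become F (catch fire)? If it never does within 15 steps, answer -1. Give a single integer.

Step 1: cell (4,4)='T' (+2 fires, +1 burnt)
Step 2: cell (4,4)='T' (+3 fires, +2 burnt)
Step 3: cell (4,4)='T' (+3 fires, +3 burnt)
Step 4: cell (4,4)='T' (+5 fires, +3 burnt)
Step 5: cell (4,4)='F' (+4 fires, +5 burnt)
  -> target ignites at step 5
Step 6: cell (4,4)='.' (+2 fires, +4 burnt)
Step 7: cell (4,4)='.' (+1 fires, +2 burnt)
Step 8: cell (4,4)='.' (+0 fires, +1 burnt)
  fire out at step 8

5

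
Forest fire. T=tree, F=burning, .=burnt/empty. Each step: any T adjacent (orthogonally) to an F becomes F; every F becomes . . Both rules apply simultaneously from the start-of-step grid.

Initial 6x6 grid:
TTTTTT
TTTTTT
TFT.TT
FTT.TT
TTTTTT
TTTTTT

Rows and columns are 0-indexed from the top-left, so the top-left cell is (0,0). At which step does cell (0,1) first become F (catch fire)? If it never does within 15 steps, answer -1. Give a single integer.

Step 1: cell (0,1)='T' (+5 fires, +2 burnt)
Step 2: cell (0,1)='F' (+6 fires, +5 burnt)
  -> target ignites at step 2
Step 3: cell (0,1)='.' (+5 fires, +6 burnt)
Step 4: cell (0,1)='.' (+4 fires, +5 burnt)
Step 5: cell (0,1)='.' (+5 fires, +4 burnt)
Step 6: cell (0,1)='.' (+5 fires, +5 burnt)
Step 7: cell (0,1)='.' (+2 fires, +5 burnt)
Step 8: cell (0,1)='.' (+0 fires, +2 burnt)
  fire out at step 8

2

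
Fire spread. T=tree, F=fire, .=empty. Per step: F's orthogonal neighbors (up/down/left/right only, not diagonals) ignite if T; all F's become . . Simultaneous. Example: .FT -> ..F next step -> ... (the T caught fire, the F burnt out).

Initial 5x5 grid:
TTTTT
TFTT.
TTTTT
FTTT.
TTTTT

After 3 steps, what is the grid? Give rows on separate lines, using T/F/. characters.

Step 1: 7 trees catch fire, 2 burn out
  TFTTT
  F.FT.
  FFTTT
  .FTT.
  FTTTT
Step 2: 6 trees catch fire, 7 burn out
  F.FTT
  ...F.
  ..FTT
  ..FT.
  .FTTT
Step 3: 4 trees catch fire, 6 burn out
  ...FT
  .....
  ...FT
  ...F.
  ..FTT

...FT
.....
...FT
...F.
..FTT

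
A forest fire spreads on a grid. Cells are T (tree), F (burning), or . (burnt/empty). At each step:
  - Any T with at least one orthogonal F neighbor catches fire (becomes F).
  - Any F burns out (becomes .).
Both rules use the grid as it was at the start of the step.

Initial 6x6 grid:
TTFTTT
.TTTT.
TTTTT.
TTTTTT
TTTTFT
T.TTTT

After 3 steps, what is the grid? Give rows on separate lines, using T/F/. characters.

Step 1: 7 trees catch fire, 2 burn out
  TF.FTT
  .TFTT.
  TTTTT.
  TTTTFT
  TTTF.F
  T.TTFT
Step 2: 11 trees catch fire, 7 burn out
  F...FT
  .F.FT.
  TTFTF.
  TTTF.F
  TTF...
  T.TF.F
Step 3: 7 trees catch fire, 11 burn out
  .....F
  ....F.
  TF.F..
  TTF...
  TF....
  T.F...

.....F
....F.
TF.F..
TTF...
TF....
T.F...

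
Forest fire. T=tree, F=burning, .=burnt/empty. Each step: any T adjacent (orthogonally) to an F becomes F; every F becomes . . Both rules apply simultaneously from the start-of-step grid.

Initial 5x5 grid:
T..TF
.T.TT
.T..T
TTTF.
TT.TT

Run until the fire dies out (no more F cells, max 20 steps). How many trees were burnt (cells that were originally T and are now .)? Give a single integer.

Answer: 13

Derivation:
Step 1: +4 fires, +2 burnt (F count now 4)
Step 2: +4 fires, +4 burnt (F count now 4)
Step 3: +3 fires, +4 burnt (F count now 3)
Step 4: +2 fires, +3 burnt (F count now 2)
Step 5: +0 fires, +2 burnt (F count now 0)
Fire out after step 5
Initially T: 14, now '.': 24
Total burnt (originally-T cells now '.'): 13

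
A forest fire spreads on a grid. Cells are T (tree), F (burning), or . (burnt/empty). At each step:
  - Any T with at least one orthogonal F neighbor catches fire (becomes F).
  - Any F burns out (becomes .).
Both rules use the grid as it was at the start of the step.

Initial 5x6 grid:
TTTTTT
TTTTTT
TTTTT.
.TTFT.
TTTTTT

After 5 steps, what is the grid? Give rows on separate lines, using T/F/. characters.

Step 1: 4 trees catch fire, 1 burn out
  TTTTTT
  TTTTTT
  TTTFT.
  .TF.F.
  TTTFTT
Step 2: 6 trees catch fire, 4 burn out
  TTTTTT
  TTTFTT
  TTF.F.
  .F....
  TTF.FT
Step 3: 6 trees catch fire, 6 burn out
  TTTFTT
  TTF.FT
  TF....
  ......
  TF...F
Step 4: 6 trees catch fire, 6 burn out
  TTF.FT
  TF...F
  F.....
  ......
  F.....
Step 5: 3 trees catch fire, 6 burn out
  TF...F
  F.....
  ......
  ......
  ......

TF...F
F.....
......
......
......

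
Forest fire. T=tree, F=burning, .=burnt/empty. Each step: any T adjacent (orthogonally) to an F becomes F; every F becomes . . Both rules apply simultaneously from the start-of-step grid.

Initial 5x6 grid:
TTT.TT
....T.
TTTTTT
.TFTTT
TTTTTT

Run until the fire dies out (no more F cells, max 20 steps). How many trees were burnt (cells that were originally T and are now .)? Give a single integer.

Answer: 19

Derivation:
Step 1: +4 fires, +1 burnt (F count now 4)
Step 2: +5 fires, +4 burnt (F count now 5)
Step 3: +5 fires, +5 burnt (F count now 5)
Step 4: +3 fires, +5 burnt (F count now 3)
Step 5: +1 fires, +3 burnt (F count now 1)
Step 6: +1 fires, +1 burnt (F count now 1)
Step 7: +0 fires, +1 burnt (F count now 0)
Fire out after step 7
Initially T: 22, now '.': 27
Total burnt (originally-T cells now '.'): 19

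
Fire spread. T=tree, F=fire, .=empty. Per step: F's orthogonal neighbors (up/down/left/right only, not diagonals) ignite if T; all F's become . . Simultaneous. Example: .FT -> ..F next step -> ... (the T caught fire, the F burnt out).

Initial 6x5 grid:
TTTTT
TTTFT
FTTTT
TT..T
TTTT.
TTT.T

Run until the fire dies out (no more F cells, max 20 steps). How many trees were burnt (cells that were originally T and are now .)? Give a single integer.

Step 1: +7 fires, +2 burnt (F count now 7)
Step 2: +8 fires, +7 burnt (F count now 8)
Step 3: +4 fires, +8 burnt (F count now 4)
Step 4: +2 fires, +4 burnt (F count now 2)
Step 5: +2 fires, +2 burnt (F count now 2)
Step 6: +0 fires, +2 burnt (F count now 0)
Fire out after step 6
Initially T: 24, now '.': 29
Total burnt (originally-T cells now '.'): 23

Answer: 23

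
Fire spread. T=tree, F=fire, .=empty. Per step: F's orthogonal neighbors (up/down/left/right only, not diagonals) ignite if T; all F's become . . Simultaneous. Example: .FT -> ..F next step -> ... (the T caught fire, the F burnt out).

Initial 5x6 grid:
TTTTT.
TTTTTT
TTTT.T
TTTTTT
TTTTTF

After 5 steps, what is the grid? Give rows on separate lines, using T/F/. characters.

Step 1: 2 trees catch fire, 1 burn out
  TTTTT.
  TTTTTT
  TTTT.T
  TTTTTF
  TTTTF.
Step 2: 3 trees catch fire, 2 burn out
  TTTTT.
  TTTTTT
  TTTT.F
  TTTTF.
  TTTF..
Step 3: 3 trees catch fire, 3 burn out
  TTTTT.
  TTTTTF
  TTTT..
  TTTF..
  TTF...
Step 4: 4 trees catch fire, 3 burn out
  TTTTT.
  TTTTF.
  TTTF..
  TTF...
  TF....
Step 5: 5 trees catch fire, 4 burn out
  TTTTF.
  TTTF..
  TTF...
  TF....
  F.....

TTTTF.
TTTF..
TTF...
TF....
F.....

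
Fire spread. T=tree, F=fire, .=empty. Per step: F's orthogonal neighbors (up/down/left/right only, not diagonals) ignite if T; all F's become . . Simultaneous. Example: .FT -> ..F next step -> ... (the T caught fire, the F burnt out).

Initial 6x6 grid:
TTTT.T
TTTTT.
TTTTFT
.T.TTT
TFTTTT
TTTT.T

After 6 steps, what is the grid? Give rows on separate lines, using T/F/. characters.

Step 1: 8 trees catch fire, 2 burn out
  TTTT.T
  TTTTF.
  TTTF.F
  .F.TFT
  F.FTTT
  TFTT.T
Step 2: 9 trees catch fire, 8 burn out
  TTTT.T
  TTTF..
  TFF...
  ...F.F
  ...FFT
  F.FT.T
Step 3: 6 trees catch fire, 9 burn out
  TTTF.T
  TFF...
  F.....
  ......
  .....F
  ...F.T
Step 4: 4 trees catch fire, 6 burn out
  TFF..T
  F.....
  ......
  ......
  ......
  .....F
Step 5: 1 trees catch fire, 4 burn out
  F....T
  ......
  ......
  ......
  ......
  ......
Step 6: 0 trees catch fire, 1 burn out
  .....T
  ......
  ......
  ......
  ......
  ......

.....T
......
......
......
......
......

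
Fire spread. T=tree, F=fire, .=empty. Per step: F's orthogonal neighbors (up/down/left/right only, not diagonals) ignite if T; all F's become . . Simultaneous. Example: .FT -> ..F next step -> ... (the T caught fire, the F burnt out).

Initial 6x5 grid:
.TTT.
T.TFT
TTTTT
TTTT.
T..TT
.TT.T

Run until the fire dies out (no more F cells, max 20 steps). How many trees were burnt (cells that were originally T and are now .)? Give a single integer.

Answer: 19

Derivation:
Step 1: +4 fires, +1 burnt (F count now 4)
Step 2: +4 fires, +4 burnt (F count now 4)
Step 3: +4 fires, +4 burnt (F count now 4)
Step 4: +3 fires, +4 burnt (F count now 3)
Step 5: +3 fires, +3 burnt (F count now 3)
Step 6: +1 fires, +3 burnt (F count now 1)
Step 7: +0 fires, +1 burnt (F count now 0)
Fire out after step 7
Initially T: 21, now '.': 28
Total burnt (originally-T cells now '.'): 19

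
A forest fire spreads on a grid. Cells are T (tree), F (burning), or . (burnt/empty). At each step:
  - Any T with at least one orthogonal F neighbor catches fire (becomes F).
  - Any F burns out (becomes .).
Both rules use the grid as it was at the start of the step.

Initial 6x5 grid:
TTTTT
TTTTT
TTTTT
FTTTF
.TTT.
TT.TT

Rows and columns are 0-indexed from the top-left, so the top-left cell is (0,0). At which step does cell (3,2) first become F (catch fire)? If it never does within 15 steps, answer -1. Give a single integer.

Step 1: cell (3,2)='T' (+4 fires, +2 burnt)
Step 2: cell (3,2)='F' (+7 fires, +4 burnt)
  -> target ignites at step 2
Step 3: cell (3,2)='.' (+8 fires, +7 burnt)
Step 4: cell (3,2)='.' (+5 fires, +8 burnt)
Step 5: cell (3,2)='.' (+1 fires, +5 burnt)
Step 6: cell (3,2)='.' (+0 fires, +1 burnt)
  fire out at step 6

2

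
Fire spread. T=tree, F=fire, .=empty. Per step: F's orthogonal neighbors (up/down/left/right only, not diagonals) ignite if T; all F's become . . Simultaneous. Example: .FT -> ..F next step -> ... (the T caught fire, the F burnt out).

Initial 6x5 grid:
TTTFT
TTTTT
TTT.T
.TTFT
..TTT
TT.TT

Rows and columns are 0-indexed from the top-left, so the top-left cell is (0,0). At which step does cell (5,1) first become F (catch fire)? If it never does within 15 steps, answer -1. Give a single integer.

Step 1: cell (5,1)='T' (+6 fires, +2 burnt)
Step 2: cell (5,1)='T' (+9 fires, +6 burnt)
Step 3: cell (5,1)='T' (+4 fires, +9 burnt)
Step 4: cell (5,1)='T' (+2 fires, +4 burnt)
Step 5: cell (5,1)='T' (+0 fires, +2 burnt)
  fire out at step 5
Target never catches fire within 15 steps

-1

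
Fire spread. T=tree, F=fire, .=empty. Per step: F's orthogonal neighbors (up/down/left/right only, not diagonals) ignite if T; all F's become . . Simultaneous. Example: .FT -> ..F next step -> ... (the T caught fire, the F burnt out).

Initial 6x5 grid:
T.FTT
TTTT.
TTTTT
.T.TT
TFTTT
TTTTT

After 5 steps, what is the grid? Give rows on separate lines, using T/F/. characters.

Step 1: 6 trees catch fire, 2 burn out
  T..FT
  TTFT.
  TTTTT
  .F.TT
  F.FTT
  TFTTT
Step 2: 8 trees catch fire, 6 burn out
  T...F
  TF.F.
  TFFTT
  ...TT
  ...FT
  F.FTT
Step 3: 6 trees catch fire, 8 burn out
  T....
  F....
  F..FT
  ...FT
  ....F
  ...FT
Step 4: 4 trees catch fire, 6 burn out
  F....
  .....
  ....F
  ....F
  .....
  ....F
Step 5: 0 trees catch fire, 4 burn out
  .....
  .....
  .....
  .....
  .....
  .....

.....
.....
.....
.....
.....
.....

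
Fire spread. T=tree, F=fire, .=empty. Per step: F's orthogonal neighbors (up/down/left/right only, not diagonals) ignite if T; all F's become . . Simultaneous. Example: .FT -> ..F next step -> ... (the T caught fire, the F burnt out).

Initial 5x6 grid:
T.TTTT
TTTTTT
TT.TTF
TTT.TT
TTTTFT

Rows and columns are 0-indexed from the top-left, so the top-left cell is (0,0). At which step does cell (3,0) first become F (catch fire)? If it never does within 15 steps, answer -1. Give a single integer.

Step 1: cell (3,0)='T' (+6 fires, +2 burnt)
Step 2: cell (3,0)='T' (+4 fires, +6 burnt)
Step 3: cell (3,0)='T' (+4 fires, +4 burnt)
Step 4: cell (3,0)='T' (+4 fires, +4 burnt)
Step 5: cell (3,0)='F' (+4 fires, +4 burnt)
  -> target ignites at step 5
Step 6: cell (3,0)='.' (+2 fires, +4 burnt)
Step 7: cell (3,0)='.' (+1 fires, +2 burnt)
Step 8: cell (3,0)='.' (+0 fires, +1 burnt)
  fire out at step 8

5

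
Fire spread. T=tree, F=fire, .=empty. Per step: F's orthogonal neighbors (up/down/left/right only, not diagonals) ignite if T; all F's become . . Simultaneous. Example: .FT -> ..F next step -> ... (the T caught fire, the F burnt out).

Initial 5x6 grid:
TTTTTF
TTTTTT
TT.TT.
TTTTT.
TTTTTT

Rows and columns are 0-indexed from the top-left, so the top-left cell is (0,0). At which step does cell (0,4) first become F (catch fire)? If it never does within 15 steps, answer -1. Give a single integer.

Step 1: cell (0,4)='F' (+2 fires, +1 burnt)
  -> target ignites at step 1
Step 2: cell (0,4)='.' (+2 fires, +2 burnt)
Step 3: cell (0,4)='.' (+3 fires, +2 burnt)
Step 4: cell (0,4)='.' (+4 fires, +3 burnt)
Step 5: cell (0,4)='.' (+4 fires, +4 burnt)
Step 6: cell (0,4)='.' (+5 fires, +4 burnt)
Step 7: cell (0,4)='.' (+3 fires, +5 burnt)
Step 8: cell (0,4)='.' (+2 fires, +3 burnt)
Step 9: cell (0,4)='.' (+1 fires, +2 burnt)
Step 10: cell (0,4)='.' (+0 fires, +1 burnt)
  fire out at step 10

1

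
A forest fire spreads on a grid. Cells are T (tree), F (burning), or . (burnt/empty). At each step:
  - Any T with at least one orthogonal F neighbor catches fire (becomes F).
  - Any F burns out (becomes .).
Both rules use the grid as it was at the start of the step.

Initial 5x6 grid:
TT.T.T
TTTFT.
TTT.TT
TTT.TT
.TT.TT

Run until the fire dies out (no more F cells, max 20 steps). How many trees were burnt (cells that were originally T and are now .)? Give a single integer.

Step 1: +3 fires, +1 burnt (F count now 3)
Step 2: +3 fires, +3 burnt (F count now 3)
Step 3: +6 fires, +3 burnt (F count now 6)
Step 4: +6 fires, +6 burnt (F count now 6)
Step 5: +3 fires, +6 burnt (F count now 3)
Step 6: +0 fires, +3 burnt (F count now 0)
Fire out after step 6
Initially T: 22, now '.': 29
Total burnt (originally-T cells now '.'): 21

Answer: 21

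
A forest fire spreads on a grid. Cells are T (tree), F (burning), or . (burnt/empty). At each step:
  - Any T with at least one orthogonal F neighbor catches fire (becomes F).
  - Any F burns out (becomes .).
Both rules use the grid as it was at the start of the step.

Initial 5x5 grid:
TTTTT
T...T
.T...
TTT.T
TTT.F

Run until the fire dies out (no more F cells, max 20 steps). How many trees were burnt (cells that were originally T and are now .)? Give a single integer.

Answer: 1

Derivation:
Step 1: +1 fires, +1 burnt (F count now 1)
Step 2: +0 fires, +1 burnt (F count now 0)
Fire out after step 2
Initially T: 15, now '.': 11
Total burnt (originally-T cells now '.'): 1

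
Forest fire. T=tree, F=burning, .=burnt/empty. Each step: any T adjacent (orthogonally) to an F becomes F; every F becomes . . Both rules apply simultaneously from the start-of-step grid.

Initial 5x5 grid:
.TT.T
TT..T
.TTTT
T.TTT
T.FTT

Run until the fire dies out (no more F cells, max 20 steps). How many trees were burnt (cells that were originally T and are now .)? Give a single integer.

Step 1: +2 fires, +1 burnt (F count now 2)
Step 2: +3 fires, +2 burnt (F count now 3)
Step 3: +3 fires, +3 burnt (F count now 3)
Step 4: +2 fires, +3 burnt (F count now 2)
Step 5: +3 fires, +2 burnt (F count now 3)
Step 6: +2 fires, +3 burnt (F count now 2)
Step 7: +0 fires, +2 burnt (F count now 0)
Fire out after step 7
Initially T: 17, now '.': 23
Total burnt (originally-T cells now '.'): 15

Answer: 15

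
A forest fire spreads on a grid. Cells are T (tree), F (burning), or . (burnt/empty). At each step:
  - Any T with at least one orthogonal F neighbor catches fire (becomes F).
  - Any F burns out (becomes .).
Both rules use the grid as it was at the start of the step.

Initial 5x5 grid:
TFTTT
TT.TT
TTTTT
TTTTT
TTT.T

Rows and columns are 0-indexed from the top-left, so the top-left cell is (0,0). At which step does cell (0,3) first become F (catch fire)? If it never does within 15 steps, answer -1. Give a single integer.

Step 1: cell (0,3)='T' (+3 fires, +1 burnt)
Step 2: cell (0,3)='F' (+3 fires, +3 burnt)
  -> target ignites at step 2
Step 3: cell (0,3)='.' (+5 fires, +3 burnt)
Step 4: cell (0,3)='.' (+5 fires, +5 burnt)
Step 5: cell (0,3)='.' (+4 fires, +5 burnt)
Step 6: cell (0,3)='.' (+1 fires, +4 burnt)
Step 7: cell (0,3)='.' (+1 fires, +1 burnt)
Step 8: cell (0,3)='.' (+0 fires, +1 burnt)
  fire out at step 8

2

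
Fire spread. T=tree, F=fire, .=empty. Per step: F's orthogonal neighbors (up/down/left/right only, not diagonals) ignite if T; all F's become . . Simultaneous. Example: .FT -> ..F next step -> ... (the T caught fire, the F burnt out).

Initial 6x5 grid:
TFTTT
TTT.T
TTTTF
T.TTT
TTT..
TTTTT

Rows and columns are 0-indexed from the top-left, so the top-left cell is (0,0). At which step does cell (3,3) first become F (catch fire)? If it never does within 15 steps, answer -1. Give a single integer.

Step 1: cell (3,3)='T' (+6 fires, +2 burnt)
Step 2: cell (3,3)='F' (+7 fires, +6 burnt)
  -> target ignites at step 2
Step 3: cell (3,3)='.' (+2 fires, +7 burnt)
Step 4: cell (3,3)='.' (+2 fires, +2 burnt)
Step 5: cell (3,3)='.' (+3 fires, +2 burnt)
Step 6: cell (3,3)='.' (+3 fires, +3 burnt)
Step 7: cell (3,3)='.' (+1 fires, +3 burnt)
Step 8: cell (3,3)='.' (+0 fires, +1 burnt)
  fire out at step 8

2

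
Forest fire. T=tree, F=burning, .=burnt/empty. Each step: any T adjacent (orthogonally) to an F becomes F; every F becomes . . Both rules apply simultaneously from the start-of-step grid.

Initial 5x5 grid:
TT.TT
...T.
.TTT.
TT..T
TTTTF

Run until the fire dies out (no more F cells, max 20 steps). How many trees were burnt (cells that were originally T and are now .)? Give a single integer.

Step 1: +2 fires, +1 burnt (F count now 2)
Step 2: +1 fires, +2 burnt (F count now 1)
Step 3: +1 fires, +1 burnt (F count now 1)
Step 4: +2 fires, +1 burnt (F count now 2)
Step 5: +2 fires, +2 burnt (F count now 2)
Step 6: +1 fires, +2 burnt (F count now 1)
Step 7: +1 fires, +1 burnt (F count now 1)
Step 8: +1 fires, +1 burnt (F count now 1)
Step 9: +1 fires, +1 burnt (F count now 1)
Step 10: +1 fires, +1 burnt (F count now 1)
Step 11: +0 fires, +1 burnt (F count now 0)
Fire out after step 11
Initially T: 15, now '.': 23
Total burnt (originally-T cells now '.'): 13

Answer: 13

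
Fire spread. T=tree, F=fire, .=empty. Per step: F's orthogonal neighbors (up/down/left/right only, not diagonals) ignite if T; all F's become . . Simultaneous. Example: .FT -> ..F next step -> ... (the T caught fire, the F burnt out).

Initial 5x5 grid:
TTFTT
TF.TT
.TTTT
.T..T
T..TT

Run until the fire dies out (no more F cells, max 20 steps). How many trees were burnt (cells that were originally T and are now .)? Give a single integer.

Step 1: +4 fires, +2 burnt (F count now 4)
Step 2: +5 fires, +4 burnt (F count now 5)
Step 3: +2 fires, +5 burnt (F count now 2)
Step 4: +1 fires, +2 burnt (F count now 1)
Step 5: +1 fires, +1 burnt (F count now 1)
Step 6: +1 fires, +1 burnt (F count now 1)
Step 7: +1 fires, +1 burnt (F count now 1)
Step 8: +0 fires, +1 burnt (F count now 0)
Fire out after step 8
Initially T: 16, now '.': 24
Total burnt (originally-T cells now '.'): 15

Answer: 15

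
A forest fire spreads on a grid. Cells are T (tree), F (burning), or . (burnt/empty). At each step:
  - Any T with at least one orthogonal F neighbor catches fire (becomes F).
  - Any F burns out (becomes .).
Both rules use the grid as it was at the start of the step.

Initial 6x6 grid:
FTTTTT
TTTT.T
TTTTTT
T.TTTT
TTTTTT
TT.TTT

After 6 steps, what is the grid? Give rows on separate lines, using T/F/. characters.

Step 1: 2 trees catch fire, 1 burn out
  .FTTTT
  FTTT.T
  TTTTTT
  T.TTTT
  TTTTTT
  TT.TTT
Step 2: 3 trees catch fire, 2 burn out
  ..FTTT
  .FTT.T
  FTTTTT
  T.TTTT
  TTTTTT
  TT.TTT
Step 3: 4 trees catch fire, 3 burn out
  ...FTT
  ..FT.T
  .FTTTT
  F.TTTT
  TTTTTT
  TT.TTT
Step 4: 4 trees catch fire, 4 burn out
  ....FT
  ...F.T
  ..FTTT
  ..TTTT
  FTTTTT
  TT.TTT
Step 5: 5 trees catch fire, 4 burn out
  .....F
  .....T
  ...FTT
  ..FTTT
  .FTTTT
  FT.TTT
Step 6: 5 trees catch fire, 5 burn out
  ......
  .....F
  ....FT
  ...FTT
  ..FTTT
  .F.TTT

......
.....F
....FT
...FTT
..FTTT
.F.TTT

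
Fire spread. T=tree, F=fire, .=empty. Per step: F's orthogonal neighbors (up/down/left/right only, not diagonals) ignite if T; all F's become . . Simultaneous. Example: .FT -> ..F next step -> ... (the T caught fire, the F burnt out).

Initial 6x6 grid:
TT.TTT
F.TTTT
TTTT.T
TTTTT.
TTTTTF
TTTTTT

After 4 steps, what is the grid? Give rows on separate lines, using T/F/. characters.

Step 1: 4 trees catch fire, 2 burn out
  FT.TTT
  ..TTTT
  FTTT.T
  TTTTT.
  TTTTF.
  TTTTTF
Step 2: 6 trees catch fire, 4 burn out
  .F.TTT
  ..TTTT
  .FTT.T
  FTTTF.
  TTTF..
  TTTTF.
Step 3: 6 trees catch fire, 6 burn out
  ...TTT
  ..TTTT
  ..FT.T
  .FTF..
  FTF...
  TTTF..
Step 4: 6 trees catch fire, 6 burn out
  ...TTT
  ..FTTT
  ...F.T
  ..F...
  .F....
  FTF...

...TTT
..FTTT
...F.T
..F...
.F....
FTF...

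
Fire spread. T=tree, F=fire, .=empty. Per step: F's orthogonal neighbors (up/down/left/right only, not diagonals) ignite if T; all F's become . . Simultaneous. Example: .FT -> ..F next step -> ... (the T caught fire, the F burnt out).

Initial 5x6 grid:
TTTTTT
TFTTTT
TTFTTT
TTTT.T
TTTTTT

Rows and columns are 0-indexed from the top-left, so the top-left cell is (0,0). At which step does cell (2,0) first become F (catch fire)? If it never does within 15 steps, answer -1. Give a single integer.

Step 1: cell (2,0)='T' (+6 fires, +2 burnt)
Step 2: cell (2,0)='F' (+8 fires, +6 burnt)
  -> target ignites at step 2
Step 3: cell (2,0)='.' (+6 fires, +8 burnt)
Step 4: cell (2,0)='.' (+5 fires, +6 burnt)
Step 5: cell (2,0)='.' (+2 fires, +5 burnt)
Step 6: cell (2,0)='.' (+0 fires, +2 burnt)
  fire out at step 6

2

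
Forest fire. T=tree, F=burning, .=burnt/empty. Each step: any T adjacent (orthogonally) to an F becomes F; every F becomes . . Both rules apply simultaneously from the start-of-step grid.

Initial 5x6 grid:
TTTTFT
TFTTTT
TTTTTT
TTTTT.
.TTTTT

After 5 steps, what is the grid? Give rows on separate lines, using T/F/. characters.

Step 1: 7 trees catch fire, 2 burn out
  TFTF.F
  F.FTFT
  TFTTTT
  TTTTT.
  .TTTTT
Step 2: 8 trees catch fire, 7 burn out
  F.F...
  ...F.F
  F.FTFT
  TFTTT.
  .TTTTT
Step 3: 6 trees catch fire, 8 burn out
  ......
  ......
  ...F.F
  F.FTF.
  .FTTTT
Step 4: 3 trees catch fire, 6 burn out
  ......
  ......
  ......
  ...F..
  ..FTFT
Step 5: 2 trees catch fire, 3 burn out
  ......
  ......
  ......
  ......
  ...F.F

......
......
......
......
...F.F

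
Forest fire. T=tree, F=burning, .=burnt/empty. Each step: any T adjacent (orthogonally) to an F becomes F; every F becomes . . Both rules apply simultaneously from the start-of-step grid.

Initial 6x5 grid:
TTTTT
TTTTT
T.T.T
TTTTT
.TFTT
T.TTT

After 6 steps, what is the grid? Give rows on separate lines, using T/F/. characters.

Step 1: 4 trees catch fire, 1 burn out
  TTTTT
  TTTTT
  T.T.T
  TTFTT
  .F.FT
  T.FTT
Step 2: 5 trees catch fire, 4 burn out
  TTTTT
  TTTTT
  T.F.T
  TF.FT
  ....F
  T..FT
Step 3: 4 trees catch fire, 5 burn out
  TTTTT
  TTFTT
  T...T
  F...F
  .....
  T...F
Step 4: 5 trees catch fire, 4 burn out
  TTFTT
  TF.FT
  F...F
  .....
  .....
  T....
Step 5: 4 trees catch fire, 5 burn out
  TF.FT
  F...F
  .....
  .....
  .....
  T....
Step 6: 2 trees catch fire, 4 burn out
  F...F
  .....
  .....
  .....
  .....
  T....

F...F
.....
.....
.....
.....
T....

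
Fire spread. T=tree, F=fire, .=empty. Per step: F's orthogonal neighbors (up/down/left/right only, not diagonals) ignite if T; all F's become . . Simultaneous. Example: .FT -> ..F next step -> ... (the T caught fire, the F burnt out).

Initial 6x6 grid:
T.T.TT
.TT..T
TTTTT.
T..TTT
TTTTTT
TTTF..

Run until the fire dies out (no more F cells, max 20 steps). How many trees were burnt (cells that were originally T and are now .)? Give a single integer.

Answer: 21

Derivation:
Step 1: +2 fires, +1 burnt (F count now 2)
Step 2: +4 fires, +2 burnt (F count now 4)
Step 3: +5 fires, +4 burnt (F count now 5)
Step 4: +4 fires, +5 burnt (F count now 4)
Step 5: +3 fires, +4 burnt (F count now 3)
Step 6: +3 fires, +3 burnt (F count now 3)
Step 7: +0 fires, +3 burnt (F count now 0)
Fire out after step 7
Initially T: 25, now '.': 32
Total burnt (originally-T cells now '.'): 21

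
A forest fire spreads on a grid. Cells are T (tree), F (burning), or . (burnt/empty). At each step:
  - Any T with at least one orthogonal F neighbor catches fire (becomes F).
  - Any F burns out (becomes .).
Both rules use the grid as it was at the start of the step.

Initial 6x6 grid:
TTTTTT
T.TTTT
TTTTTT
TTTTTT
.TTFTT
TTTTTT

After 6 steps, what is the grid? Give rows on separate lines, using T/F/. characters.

Step 1: 4 trees catch fire, 1 burn out
  TTTTTT
  T.TTTT
  TTTTTT
  TTTFTT
  .TF.FT
  TTTFTT
Step 2: 7 trees catch fire, 4 burn out
  TTTTTT
  T.TTTT
  TTTFTT
  TTF.FT
  .F...F
  TTF.FT
Step 3: 7 trees catch fire, 7 burn out
  TTTTTT
  T.TFTT
  TTF.FT
  TF...F
  ......
  TF...F
Step 4: 7 trees catch fire, 7 burn out
  TTTFTT
  T.F.FT
  TF...F
  F.....
  ......
  F.....
Step 5: 4 trees catch fire, 7 burn out
  TTF.FT
  T....F
  F.....
  ......
  ......
  ......
Step 6: 3 trees catch fire, 4 burn out
  TF...F
  F.....
  ......
  ......
  ......
  ......

TF...F
F.....
......
......
......
......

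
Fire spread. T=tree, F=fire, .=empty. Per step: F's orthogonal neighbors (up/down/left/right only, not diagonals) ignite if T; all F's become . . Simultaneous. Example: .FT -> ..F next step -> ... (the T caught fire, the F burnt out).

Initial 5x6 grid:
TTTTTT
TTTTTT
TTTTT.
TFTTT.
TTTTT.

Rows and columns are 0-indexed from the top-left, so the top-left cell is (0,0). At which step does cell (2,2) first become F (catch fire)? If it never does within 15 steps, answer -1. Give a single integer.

Step 1: cell (2,2)='T' (+4 fires, +1 burnt)
Step 2: cell (2,2)='F' (+6 fires, +4 burnt)
  -> target ignites at step 2
Step 3: cell (2,2)='.' (+6 fires, +6 burnt)
Step 4: cell (2,2)='.' (+5 fires, +6 burnt)
Step 5: cell (2,2)='.' (+2 fires, +5 burnt)
Step 6: cell (2,2)='.' (+2 fires, +2 burnt)
Step 7: cell (2,2)='.' (+1 fires, +2 burnt)
Step 8: cell (2,2)='.' (+0 fires, +1 burnt)
  fire out at step 8

2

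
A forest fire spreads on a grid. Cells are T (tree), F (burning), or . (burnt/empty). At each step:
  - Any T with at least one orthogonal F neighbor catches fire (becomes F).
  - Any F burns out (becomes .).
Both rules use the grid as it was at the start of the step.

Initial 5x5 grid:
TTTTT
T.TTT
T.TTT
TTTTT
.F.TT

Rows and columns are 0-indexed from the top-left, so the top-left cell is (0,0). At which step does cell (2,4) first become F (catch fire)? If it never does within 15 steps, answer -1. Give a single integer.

Step 1: cell (2,4)='T' (+1 fires, +1 burnt)
Step 2: cell (2,4)='T' (+2 fires, +1 burnt)
Step 3: cell (2,4)='T' (+3 fires, +2 burnt)
Step 4: cell (2,4)='T' (+5 fires, +3 burnt)
Step 5: cell (2,4)='F' (+5 fires, +5 burnt)
  -> target ignites at step 5
Step 6: cell (2,4)='.' (+3 fires, +5 burnt)
Step 7: cell (2,4)='.' (+1 fires, +3 burnt)
Step 8: cell (2,4)='.' (+0 fires, +1 burnt)
  fire out at step 8

5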